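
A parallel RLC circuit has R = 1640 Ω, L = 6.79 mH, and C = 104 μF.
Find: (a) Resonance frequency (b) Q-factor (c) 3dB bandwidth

Step 1 — Resonance: ω₀ = 1/√(LC) = 1/√(0.00679·0.000104) = 1190 rad/s.
Step 2 — f₀ = ω₀/(2π) = 189.4 Hz.
Step 3 — Parallel Q: Q = R/(ω₀L) = 1640/(1190·0.00679) = 203.
Step 4 — Bandwidth: Δω = ω₀/Q = 5.863 rad/s; BW = Δω/(2π) = 0.9331 Hz.

(a) f₀ = 189.4 Hz  (b) Q = 203  (c) BW = 0.9331 Hz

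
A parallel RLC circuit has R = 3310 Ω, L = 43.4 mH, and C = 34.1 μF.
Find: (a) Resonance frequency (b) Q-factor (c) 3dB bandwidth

Step 1 — Resonance: ω₀ = 1/√(LC) = 1/√(0.0434·3.41e-05) = 822 rad/s.
Step 2 — f₀ = ω₀/(2π) = 130.8 Hz.
Step 3 — Parallel Q: Q = R/(ω₀L) = 3310/(822·0.0434) = 92.78.
Step 4 — Bandwidth: Δω = ω₀/Q = 8.86 rad/s; BW = Δω/(2π) = 1.41 Hz.

(a) f₀ = 130.8 Hz  (b) Q = 92.78  (c) BW = 1.41 Hz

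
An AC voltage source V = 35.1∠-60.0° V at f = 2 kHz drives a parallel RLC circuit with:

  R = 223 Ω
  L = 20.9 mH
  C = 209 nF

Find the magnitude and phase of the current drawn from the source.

Step 1 — Angular frequency: ω = 2π·f = 2π·2000 = 1.257e+04 rad/s.
Step 2 — Component impedances:
  R: Z = R = 223 Ω
  L: Z = jωL = j·1.257e+04·0.0209 = 0 + j262.6 Ω
  C: Z = 1/(jωC) = -j/(ω·C) = 0 - j380.8 Ω
Step 3 — Parallel combination: 1/Z_total = 1/R + 1/L + 1/C; Z_total = 208.5 + j54.93 Ω = 215.6∠14.8° Ω.
Step 4 — Source phasor: V = 35.1∠-60.0° V = 17.55 - j30.4 V.
Step 5 — Ohm's law: I = V / Z_total = (17.55 - j30.4) / (208.5 + j54.93) = 0.0428 - j0.157 A.
Step 6 — Convert to polar: |I| = 0.1628 A, ∠I = -74.8°.

I = 0.1628∠-74.8° A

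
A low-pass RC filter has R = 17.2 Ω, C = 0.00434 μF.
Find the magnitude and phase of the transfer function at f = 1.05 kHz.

Step 1 — Angular frequency: ω = 2π·1050 = 6597 rad/s.
Step 2 — Transfer function: H(jω) = 1/(1 + jωRC).
Step 3 — Denominator: 1 + jωRC = 1 + j·6597·17.2·4.34e-09 = 1 + j0.0004925.
Step 4 — H = 1 - j0.0004925.
Step 5 — Magnitude: |H| = 1 (-0.0 dB); phase: φ = -0.0°.

|H| = 1 (-0.0 dB), φ = -0.0°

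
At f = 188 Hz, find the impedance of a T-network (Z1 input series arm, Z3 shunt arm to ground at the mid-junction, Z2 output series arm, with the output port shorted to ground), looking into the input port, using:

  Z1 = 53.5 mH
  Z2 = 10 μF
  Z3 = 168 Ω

Step 1 — Angular frequency: ω = 2π·f = 2π·188 = 1181 rad/s.
Step 2 — Component impedances:
  Z1: Z = jωL = j·1181·0.0535 = 0 + j63.2 Ω
  Z2: Z = 1/(jωC) = -j/(ω·C) = 0 - j84.66 Ω
  Z3: Z = R = 168 Ω
Step 3 — With the output port shorted to ground, the output series arm Z2 runs from the junction to ground; the shunt arm Z3 also runs from the junction to ground. They appear in parallel: Z3 || Z2 = 34.02 - j67.51 Ω.
Step 4 — Series with input arm Z1: Z_in = Z1 + (Z3 || Z2) = 34.02 - j4.317 Ω = 34.29∠-7.2° Ω.

Z = 34.02 - j4.317 Ω = 34.29∠-7.2° Ω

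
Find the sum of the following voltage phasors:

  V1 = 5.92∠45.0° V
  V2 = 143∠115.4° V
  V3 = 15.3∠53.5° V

Step 1 — Convert each phasor to rectangular form:
  V1 = 5.92·(cos(45.0°) + j·sin(45.0°)) = 4.186 + j4.186 V
  V2 = 143·(cos(115.4°) + j·sin(115.4°)) = -61.34 + j129.2 V
  V3 = 15.3·(cos(53.5°) + j·sin(53.5°)) = 9.101 + j12.3 V
Step 2 — Sum components: V_total = -48.05 + j145.7 V.
Step 3 — Convert to polar: |V_total| = 153.4 V, ∠V_total = 108.3°.

V_total = 153.4∠108.3° V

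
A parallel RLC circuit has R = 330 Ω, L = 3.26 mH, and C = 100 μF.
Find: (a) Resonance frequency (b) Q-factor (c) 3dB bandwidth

Step 1 — Resonance: ω₀ = 1/√(LC) = 1/√(0.00326·0.0001) = 1751 rad/s.
Step 2 — f₀ = ω₀/(2π) = 278.7 Hz.
Step 3 — Parallel Q: Q = R/(ω₀L) = 330/(1751·0.00326) = 57.8.
Step 4 — Bandwidth: Δω = ω₀/Q = 30.3 rad/s; BW = Δω/(2π) = 4.823 Hz.

(a) f₀ = 278.7 Hz  (b) Q = 57.8  (c) BW = 4.823 Hz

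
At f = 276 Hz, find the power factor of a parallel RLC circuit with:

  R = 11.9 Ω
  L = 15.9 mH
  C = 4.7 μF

Step 1 — Angular frequency: ω = 2π·f = 2π·276 = 1734 rad/s.
Step 2 — Component impedances:
  R: Z = R = 11.9 Ω
  L: Z = jωL = j·1734·0.0159 = 0 + j27.57 Ω
  C: Z = 1/(jωC) = -j/(ω·C) = 0 - j122.7 Ω
Step 3 — Parallel combination: 1/Z_total = 1/R + 1/L + 1/C; Z_total = 10.7 + j3.581 Ω = 11.29∠18.5° Ω.
Step 4 — Power factor: PF = cos(φ) = Re(Z)/|Z| = 10.702/11.285 = 0.9483.
Step 5 — Type: Im(Z) = 3.581 ⇒ lagging (phase φ = 18.5°).

PF = 0.9483 (lagging, φ = 18.5°)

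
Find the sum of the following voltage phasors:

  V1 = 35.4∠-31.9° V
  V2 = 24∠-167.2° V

Step 1 — Convert each phasor to rectangular form:
  V1 = 35.4·(cos(-31.9°) + j·sin(-31.9°)) = 30.05 - j18.71 V
  V2 = 24·(cos(-167.2°) + j·sin(-167.2°)) = -23.4 - j5.317 V
Step 2 — Sum components: V_total = 6.65 - j24.02 V.
Step 3 — Convert to polar: |V_total| = 24.93 V, ∠V_total = -74.5°.

V_total = 24.93∠-74.5° V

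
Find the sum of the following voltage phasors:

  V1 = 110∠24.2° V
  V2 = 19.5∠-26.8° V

Step 1 — Convert each phasor to rectangular form:
  V1 = 110·(cos(24.2°) + j·sin(24.2°)) = 100.3 + j45.09 V
  V2 = 19.5·(cos(-26.8°) + j·sin(-26.8°)) = 17.41 - j8.792 V
Step 2 — Sum components: V_total = 117.7 + j36.3 V.
Step 3 — Convert to polar: |V_total| = 123.2 V, ∠V_total = 17.1°.

V_total = 123.2∠17.1° V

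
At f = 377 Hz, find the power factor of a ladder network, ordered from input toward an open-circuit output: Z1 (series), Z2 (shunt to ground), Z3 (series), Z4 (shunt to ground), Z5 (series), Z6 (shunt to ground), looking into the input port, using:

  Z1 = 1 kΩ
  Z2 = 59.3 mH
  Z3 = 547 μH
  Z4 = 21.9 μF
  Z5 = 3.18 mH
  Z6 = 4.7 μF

Step 1 — Angular frequency: ω = 2π·f = 2π·377 = 2369 rad/s.
Step 2 — Component impedances:
  Z1: Z = R = 1000 Ω
  Z2: Z = jωL = j·2369·0.0593 = 0 + j140.5 Ω
  Z3: Z = jωL = j·2369·0.000547 = 0 + j1.296 Ω
  Z4: Z = 1/(jωC) = -j/(ω·C) = 0 - j19.28 Ω
  Z5: Z = jωL = j·2369·0.00318 = 0 + j7.533 Ω
  Z6: Z = 1/(jωC) = -j/(ω·C) = 0 - j89.82 Ω
Step 3 — Ladder network (open output): work backward from the far end, alternating series and parallel combinations. Z_in = 1000 - j15.95 Ω = 1000∠-0.9° Ω.
Step 4 — Power factor: PF = cos(φ) = Re(Z)/|Z| = 1000/1000.1 = 0.9999.
Step 5 — Type: Im(Z) = -15.95 ⇒ leading (phase φ = -0.9°).

PF = 0.9999 (leading, φ = -0.9°)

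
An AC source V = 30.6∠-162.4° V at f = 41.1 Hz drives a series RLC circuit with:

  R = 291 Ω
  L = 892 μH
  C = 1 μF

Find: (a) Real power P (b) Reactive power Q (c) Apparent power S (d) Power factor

Step 1 — Angular frequency: ω = 2π·f = 2π·41.1 = 258.2 rad/s.
Step 2 — Component impedances:
  R: Z = R = 291 Ω
  L: Z = jωL = j·258.2·0.000892 = 0 + j0.2303 Ω
  C: Z = 1/(jωC) = -j/(ω·C) = 0 - j3872 Ω
Step 3 — Series combination: Z_total = R + L + C = 291 - j3872 Ω = 3883∠-85.7° Ω.
Step 4 — Source phasor: V = 30.6∠-162.4° V = -29.17 - j9.253 V.
Step 5 — Current: I = V / Z = 0.001813 - j0.007669 A = 0.00788∠-76.7° A.
Step 6 — Complex power: S = V·I* = 0.01807 - j0.2405 VA.
Step 7 — Real power: P = Re(S) = 0.01807 W.
Step 8 — Reactive power: Q = Im(S) = -0.2405 VAR.
Step 9 — Apparent power: |S| = 0.2411 VA.
Step 10 — Power factor: PF = P/|S| = 0.07494 (leading).

(a) P = 0.01807 W  (b) Q = -0.2405 VAR  (c) S = 0.2411 VA  (d) PF = 0.07494 (leading)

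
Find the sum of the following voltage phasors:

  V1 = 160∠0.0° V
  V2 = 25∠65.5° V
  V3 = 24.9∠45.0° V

Step 1 — Convert each phasor to rectangular form:
  V1 = 160·(cos(0.0°) + j·sin(0.0°)) = 160 V
  V2 = 25·(cos(65.5°) + j·sin(65.5°)) = 10.37 + j22.75 V
  V3 = 24.9·(cos(45.0°) + j·sin(45.0°)) = 17.61 + j17.61 V
Step 2 — Sum components: V_total = 188 + j40.36 V.
Step 3 — Convert to polar: |V_total| = 192.3 V, ∠V_total = 12.1°.

V_total = 192.3∠12.1° V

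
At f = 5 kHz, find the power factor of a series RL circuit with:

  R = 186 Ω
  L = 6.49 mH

Step 1 — Angular frequency: ω = 2π·f = 2π·5000 = 3.142e+04 rad/s.
Step 2 — Component impedances:
  R: Z = R = 186 Ω
  L: Z = jωL = j·3.142e+04·0.00649 = 0 + j203.9 Ω
Step 3 — Series combination: Z_total = R + L = 186 + j203.9 Ω = 276∠47.6° Ω.
Step 4 — Power factor: PF = cos(φ) = Re(Z)/|Z| = 186/275.98 = 0.674.
Step 5 — Type: Im(Z) = 203.9 ⇒ lagging (phase φ = 47.6°).

PF = 0.674 (lagging, φ = 47.6°)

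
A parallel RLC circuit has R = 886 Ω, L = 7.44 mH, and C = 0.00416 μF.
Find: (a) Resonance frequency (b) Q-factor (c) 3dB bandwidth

Step 1 — Resonance: ω₀ = 1/√(LC) = 1/√(0.00744·4.16e-09) = 1.797e+05 rad/s.
Step 2 — f₀ = ω₀/(2π) = 2.861e+04 Hz.
Step 3 — Parallel Q: Q = R/(ω₀L) = 886/(1.797e+05·0.00744) = 0.6625.
Step 4 — Bandwidth: Δω = ω₀/Q = 2.713e+05 rad/s; BW = Δω/(2π) = 4.318e+04 Hz.

(a) f₀ = 2.861e+04 Hz  (b) Q = 0.6625  (c) BW = 4.318e+04 Hz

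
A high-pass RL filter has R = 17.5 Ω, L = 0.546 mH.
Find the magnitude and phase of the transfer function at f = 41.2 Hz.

Step 1 — Angular frequency: ω = 2π·41.2 = 258.9 rad/s.
Step 2 — Transfer function: H(jω) = jωL/(R + jωL).
Step 3 — Numerator jωL = j·0.1413; denominator R + jωL = 17.5 + j0.1413.
Step 4 — H = 6.523e-05 + j0.008076.
Step 5 — Magnitude: |H| = 0.008076 (-41.9 dB); phase: φ = 89.5°.

|H| = 0.008076 (-41.9 dB), φ = 89.5°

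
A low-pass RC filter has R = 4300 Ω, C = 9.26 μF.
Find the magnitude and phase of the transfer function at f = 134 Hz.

Step 1 — Angular frequency: ω = 2π·134 = 841.9 rad/s.
Step 2 — Transfer function: H(jω) = 1/(1 + jωRC).
Step 3 — Denominator: 1 + jωRC = 1 + j·841.9·4300·9.26e-06 = 1 + j33.52.
Step 4 — H = 0.000889 - j0.0298.
Step 5 — Magnitude: |H| = 0.02982 (-30.5 dB); phase: φ = -88.3°.

|H| = 0.02982 (-30.5 dB), φ = -88.3°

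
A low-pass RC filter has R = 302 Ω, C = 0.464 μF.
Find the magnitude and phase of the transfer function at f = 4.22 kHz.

Step 1 — Angular frequency: ω = 2π·4220 = 2.652e+04 rad/s.
Step 2 — Transfer function: H(jω) = 1/(1 + jωRC).
Step 3 — Denominator: 1 + jωRC = 1 + j·2.652e+04·302·4.64e-07 = 1 + j3.715.
Step 4 — H = 0.06755 - j0.251.
Step 5 — Magnitude: |H| = 0.2599 (-11.7 dB); phase: φ = -74.9°.

|H| = 0.2599 (-11.7 dB), φ = -74.9°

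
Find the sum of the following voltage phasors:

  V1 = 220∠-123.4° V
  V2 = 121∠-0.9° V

Step 1 — Convert each phasor to rectangular form:
  V1 = 220·(cos(-123.4°) + j·sin(-123.4°)) = -121.1 - j183.7 V
  V2 = 121·(cos(-0.9°) + j·sin(-0.9°)) = 121 - j1.901 V
Step 2 — Sum components: V_total = -0.1207 - j185.6 V.
Step 3 — Convert to polar: |V_total| = 185.6 V, ∠V_total = -90.0°.

V_total = 185.6∠-90.0° V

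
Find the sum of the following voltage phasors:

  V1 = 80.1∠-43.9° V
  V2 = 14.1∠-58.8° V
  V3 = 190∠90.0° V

Step 1 — Convert each phasor to rectangular form:
  V1 = 80.1·(cos(-43.9°) + j·sin(-43.9°)) = 57.72 - j55.54 V
  V2 = 14.1·(cos(-58.8°) + j·sin(-58.8°)) = 7.304 - j12.06 V
  V3 = 190·(cos(90.0°) + j·sin(90.0°)) = 0 + j190 V
Step 2 — Sum components: V_total = 65.02 + j122.4 V.
Step 3 — Convert to polar: |V_total| = 138.6 V, ∠V_total = 62.0°.

V_total = 138.6∠62.0° V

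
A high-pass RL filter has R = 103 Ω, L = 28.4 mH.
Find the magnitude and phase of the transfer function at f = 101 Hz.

Step 1 — Angular frequency: ω = 2π·101 = 634.6 rad/s.
Step 2 — Transfer function: H(jω) = jωL/(R + jωL).
Step 3 — Numerator jωL = j·18.02; denominator R + jωL = 103 + j18.02.
Step 4 — H = 0.02971 + j0.1698.
Step 5 — Magnitude: |H| = 0.1724 (-15.3 dB); phase: φ = 80.1°.

|H| = 0.1724 (-15.3 dB), φ = 80.1°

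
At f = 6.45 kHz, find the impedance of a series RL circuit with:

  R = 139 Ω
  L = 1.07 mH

Step 1 — Angular frequency: ω = 2π·f = 2π·6450 = 4.053e+04 rad/s.
Step 2 — Component impedances:
  R: Z = R = 139 Ω
  L: Z = jωL = j·4.053e+04·0.00107 = 0 + j43.36 Ω
Step 3 — Series combination: Z_total = R + L = 139 + j43.36 Ω = 145.6∠17.3° Ω.

Z = 139 + j43.36 Ω = 145.6∠17.3° Ω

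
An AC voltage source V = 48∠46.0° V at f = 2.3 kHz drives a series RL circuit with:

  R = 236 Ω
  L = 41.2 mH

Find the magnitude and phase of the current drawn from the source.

Step 1 — Angular frequency: ω = 2π·f = 2π·2300 = 1.445e+04 rad/s.
Step 2 — Component impedances:
  R: Z = R = 236 Ω
  L: Z = jωL = j·1.445e+04·0.0412 = 0 + j595.4 Ω
Step 3 — Series combination: Z_total = R + L = 236 + j595.4 Ω = 640.5∠68.4° Ω.
Step 4 — Source phasor: V = 48∠46.0° V = 33.34 + j34.53 V.
Step 5 — Ohm's law: I = V / Z_total = (33.34 + j34.53) / (236 + j595.4) = 0.0693 - j0.02853 A.
Step 6 — Convert to polar: |I| = 0.07495 A, ∠I = -22.4°.

I = 0.07495∠-22.4° A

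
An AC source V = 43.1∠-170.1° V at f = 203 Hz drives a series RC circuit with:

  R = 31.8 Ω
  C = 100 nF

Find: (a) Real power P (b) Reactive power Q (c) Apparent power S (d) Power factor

Step 1 — Angular frequency: ω = 2π·f = 2π·203 = 1275 rad/s.
Step 2 — Component impedances:
  R: Z = R = 31.8 Ω
  C: Z = 1/(jωC) = -j/(ω·C) = 0 - j7840 Ω
Step 3 — Series combination: Z_total = R + C = 31.8 - j7840 Ω = 7840∠-89.8° Ω.
Step 4 — Source phasor: V = 43.1∠-170.1° V = -42.46 - j7.41 V.
Step 5 — Current: I = V / Z = 0.0009232 - j0.005419 A = 0.005497∠-80.3° A.
Step 6 — Complex power: S = V·I* = 0.000961 - j0.2369 VA.
Step 7 — Real power: P = Re(S) = 0.000961 W.
Step 8 — Reactive power: Q = Im(S) = -0.2369 VAR.
Step 9 — Apparent power: |S| = 0.2369 VA.
Step 10 — Power factor: PF = P/|S| = 0.004056 (leading).

(a) P = 0.000961 W  (b) Q = -0.2369 VAR  (c) S = 0.2369 VA  (d) PF = 0.004056 (leading)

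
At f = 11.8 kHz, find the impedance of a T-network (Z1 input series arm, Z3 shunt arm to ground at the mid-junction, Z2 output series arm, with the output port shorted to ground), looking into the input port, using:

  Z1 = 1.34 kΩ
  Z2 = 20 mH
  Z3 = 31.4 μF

Step 1 — Angular frequency: ω = 2π·f = 2π·1.18e+04 = 7.414e+04 rad/s.
Step 2 — Component impedances:
  Z1: Z = R = 1340 Ω
  Z2: Z = jωL = j·7.414e+04·0.02 = 0 + j1483 Ω
  Z3: Z = 1/(jωC) = -j/(ω·C) = 0 - j0.4295 Ω
Step 3 — With the output port shorted to ground, the output series arm Z2 runs from the junction to ground; the shunt arm Z3 also runs from the junction to ground. They appear in parallel: Z3 || Z2 = 0 - j0.4297 Ω.
Step 4 — Series with input arm Z1: Z_in = Z1 + (Z3 || Z2) = 1340 - j0.4297 Ω = 1340∠-0.0° Ω.

Z = 1340 - j0.4297 Ω = 1340∠-0.0° Ω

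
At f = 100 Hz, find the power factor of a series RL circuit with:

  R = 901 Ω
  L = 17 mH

Step 1 — Angular frequency: ω = 2π·f = 2π·100 = 628.3 rad/s.
Step 2 — Component impedances:
  R: Z = R = 901 Ω
  L: Z = jωL = j·628.3·0.017 = 0 + j10.68 Ω
Step 3 — Series combination: Z_total = R + L = 901 + j10.68 Ω = 901.1∠0.7° Ω.
Step 4 — Power factor: PF = cos(φ) = Re(Z)/|Z| = 901/901.1 = 0.9999.
Step 5 — Type: Im(Z) = 10.68 ⇒ lagging (phase φ = 0.7°).

PF = 0.9999 (lagging, φ = 0.7°)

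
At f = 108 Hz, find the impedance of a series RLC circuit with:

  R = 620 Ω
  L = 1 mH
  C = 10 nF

Step 1 — Angular frequency: ω = 2π·f = 2π·108 = 678.6 rad/s.
Step 2 — Component impedances:
  R: Z = R = 620 Ω
  L: Z = jωL = j·678.6·0.001 = 0 + j0.6786 Ω
  C: Z = 1/(jωC) = -j/(ω·C) = 0 - j1.474e+05 Ω
Step 3 — Series combination: Z_total = R + L + C = 620 - j1.474e+05 Ω = 1.474e+05∠-89.8° Ω.

Z = 620 - j1.474e+05 Ω = 1.474e+05∠-89.8° Ω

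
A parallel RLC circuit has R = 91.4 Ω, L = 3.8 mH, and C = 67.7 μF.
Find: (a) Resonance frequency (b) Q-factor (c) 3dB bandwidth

Step 1 — Resonance: ω₀ = 1/√(LC) = 1/√(0.0038·6.77e-05) = 1972 rad/s.
Step 2 — f₀ = ω₀/(2π) = 313.8 Hz.
Step 3 — Parallel Q: Q = R/(ω₀L) = 91.4/(1972·0.0038) = 12.2.
Step 4 — Bandwidth: Δω = ω₀/Q = 161.6 rad/s; BW = Δω/(2π) = 25.72 Hz.

(a) f₀ = 313.8 Hz  (b) Q = 12.2  (c) BW = 25.72 Hz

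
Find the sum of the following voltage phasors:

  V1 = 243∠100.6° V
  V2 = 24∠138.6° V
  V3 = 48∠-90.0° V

Step 1 — Convert each phasor to rectangular form:
  V1 = 243·(cos(100.6°) + j·sin(100.6°)) = -44.7 + j238.9 V
  V2 = 24·(cos(138.6°) + j·sin(138.6°)) = -18 + j15.87 V
  V3 = 48·(cos(-90.0°) + j·sin(-90.0°)) = 0 - j48 V
Step 2 — Sum components: V_total = -62.7 + j206.7 V.
Step 3 — Convert to polar: |V_total| = 216 V, ∠V_total = 106.9°.

V_total = 216∠106.9° V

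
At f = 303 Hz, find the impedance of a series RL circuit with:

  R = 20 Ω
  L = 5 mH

Step 1 — Angular frequency: ω = 2π·f = 2π·303 = 1904 rad/s.
Step 2 — Component impedances:
  R: Z = R = 20 Ω
  L: Z = jωL = j·1904·0.005 = 0 + j9.519 Ω
Step 3 — Series combination: Z_total = R + L = 20 + j9.519 Ω = 22.15∠25.5° Ω.

Z = 20 + j9.519 Ω = 22.15∠25.5° Ω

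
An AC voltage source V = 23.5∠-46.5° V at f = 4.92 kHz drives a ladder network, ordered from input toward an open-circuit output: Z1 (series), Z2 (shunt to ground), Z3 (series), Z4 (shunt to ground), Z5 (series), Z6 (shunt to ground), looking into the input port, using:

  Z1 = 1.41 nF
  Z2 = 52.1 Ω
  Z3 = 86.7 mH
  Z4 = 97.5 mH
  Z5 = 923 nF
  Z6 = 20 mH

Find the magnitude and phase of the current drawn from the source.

Step 1 — Angular frequency: ω = 2π·f = 2π·4920 = 3.091e+04 rad/s.
Step 2 — Component impedances:
  Z1: Z = 1/(jωC) = -j/(ω·C) = 0 - j2.294e+04 Ω
  Z2: Z = R = 52.1 Ω
  Z3: Z = jωL = j·3.091e+04·0.0867 = 0 + j2680 Ω
  Z4: Z = jωL = j·3.091e+04·0.0975 = 0 + j3014 Ω
  Z5: Z = 1/(jωC) = -j/(ω·C) = 0 - j35.05 Ω
  Z6: Z = jωL = j·3.091e+04·0.02 = 0 + j618.3 Ω
Step 3 — Ladder network (open output): work backward from the far end, alternating series and parallel combinations. Z_in = 52.09 - j2.294e+04 Ω = 2.294e+04∠-89.9° Ω.
Step 4 — Source phasor: V = 23.5∠-46.5° V = 16.18 - j17.05 V.
Step 5 — Ohm's law: I = V / Z_total = (16.18 - j17.05) / (52.09 - j2.294e+04) = 0.0007446 + j0.0007034 A.
Step 6 — Convert to polar: |I| = 0.001024 A, ∠I = 43.4°.

I = 0.001024∠43.4° A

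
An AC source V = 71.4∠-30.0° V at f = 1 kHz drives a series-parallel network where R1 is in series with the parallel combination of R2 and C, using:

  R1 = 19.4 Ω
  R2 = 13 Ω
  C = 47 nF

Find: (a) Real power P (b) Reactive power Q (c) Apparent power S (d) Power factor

Step 1 — Angular frequency: ω = 2π·f = 2π·1000 = 6283 rad/s.
Step 2 — Component impedances:
  R1: Z = R = 19.4 Ω
  R2: Z = R = 13 Ω
  C: Z = 1/(jωC) = -j/(ω·C) = 0 - j3386 Ω
Step 3 — Parallel branch: R2 || C = 1/(1/R2 + 1/C) = 13 - j0.04991 Ω.
Step 4 — Series with R1: Z_total = R1 + (R2 || C) = 32.4 - j0.04991 Ω = 32.4∠-0.1° Ω.
Step 5 — Source phasor: V = 71.4∠-30.0° V = 61.83 - j35.7 V.
Step 6 — Current: I = V / Z = 1.91 - j1.099 A = 2.204∠-29.9° A.
Step 7 — Complex power: S = V·I* = 157.3 - j0.2424 VA.
Step 8 — Real power: P = Re(S) = 157.3 W.
Step 9 — Reactive power: Q = Im(S) = -0.2424 VAR.
Step 10 — Apparent power: |S| = 157.3 VA.
Step 11 — Power factor: PF = P/|S| = 1 (leading).

(a) P = 157.3 W  (b) Q = -0.2424 VAR  (c) S = 157.3 VA  (d) PF = 1 (leading)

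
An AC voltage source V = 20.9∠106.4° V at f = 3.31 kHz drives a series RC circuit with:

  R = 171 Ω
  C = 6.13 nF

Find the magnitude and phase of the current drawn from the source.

Step 1 — Angular frequency: ω = 2π·f = 2π·3310 = 2.08e+04 rad/s.
Step 2 — Component impedances:
  R: Z = R = 171 Ω
  C: Z = 1/(jωC) = -j/(ω·C) = 0 - j7844 Ω
Step 3 — Series combination: Z_total = R + C = 171 - j7844 Ω = 7846∠-88.8° Ω.
Step 4 — Source phasor: V = 20.9∠106.4° V = -5.901 + j20.05 V.
Step 5 — Ohm's law: I = V / Z_total = (-5.901 + j20.05) / (171 - j7844) = -0.002571 - j0.0006962 A.
Step 6 — Convert to polar: |I| = 0.002664 A, ∠I = -164.8°.

I = 0.002664∠-164.8° A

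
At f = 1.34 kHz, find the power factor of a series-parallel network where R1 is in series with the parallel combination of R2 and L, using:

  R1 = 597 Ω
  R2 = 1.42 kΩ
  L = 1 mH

Step 1 — Angular frequency: ω = 2π·f = 2π·1340 = 8419 rad/s.
Step 2 — Component impedances:
  R1: Z = R = 597 Ω
  R2: Z = R = 1420 Ω
  L: Z = jωL = j·8419·0.001 = 0 + j8.419 Ω
Step 3 — Parallel branch: R2 || L = 1/(1/R2 + 1/L) = 0.04992 + j8.419 Ω.
Step 4 — Series with R1: Z_total = R1 + (R2 || L) = 597 + j8.419 Ω = 597.1∠0.8° Ω.
Step 5 — Power factor: PF = cos(φ) = Re(Z)/|Z| = 597.05/597.11 = 0.9999.
Step 6 — Type: Im(Z) = 8.419 ⇒ lagging (phase φ = 0.8°).

PF = 0.9999 (lagging, φ = 0.8°)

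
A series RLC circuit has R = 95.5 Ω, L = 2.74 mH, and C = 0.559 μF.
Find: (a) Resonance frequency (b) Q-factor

Step 1 — Resonance condition Im(Z)=0 gives ω₀ = 1/√(LC).
Step 2 — ω₀ = 1/√(0.00274·5.59e-07) = 2.555e+04 rad/s.
Step 3 — f₀ = ω₀/(2π) = 4067 Hz.
Step 4 — Series Q: Q = ω₀L/R = 2.555e+04·0.00274/95.5 = 0.7331.

(a) f₀ = 4067 Hz  (b) Q = 0.7331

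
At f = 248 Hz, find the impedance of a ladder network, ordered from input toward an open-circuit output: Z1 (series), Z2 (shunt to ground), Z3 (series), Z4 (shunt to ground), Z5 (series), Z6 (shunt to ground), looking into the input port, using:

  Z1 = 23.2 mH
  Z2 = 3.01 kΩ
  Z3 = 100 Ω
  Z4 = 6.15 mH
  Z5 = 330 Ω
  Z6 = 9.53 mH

Step 1 — Angular frequency: ω = 2π·f = 2π·248 = 1558 rad/s.
Step 2 — Component impedances:
  Z1: Z = jωL = j·1558·0.0232 = 0 + j36.15 Ω
  Z2: Z = R = 3010 Ω
  Z3: Z = R = 100 Ω
  Z4: Z = jωL = j·1558·0.00615 = 0 + j9.583 Ω
  Z5: Z = R = 330 Ω
  Z6: Z = jωL = j·1558·0.00953 = 0 + j14.85 Ω
Step 3 — Ladder network (open output): work backward from the far end, alternating series and parallel combinations. Z_in = 97.07 + j45.11 Ω = 107∠24.9° Ω.

Z = 97.07 + j45.11 Ω = 107∠24.9° Ω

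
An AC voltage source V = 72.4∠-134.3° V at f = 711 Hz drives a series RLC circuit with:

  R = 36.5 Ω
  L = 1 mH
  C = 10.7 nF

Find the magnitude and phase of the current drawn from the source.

Step 1 — Angular frequency: ω = 2π·f = 2π·711 = 4467 rad/s.
Step 2 — Component impedances:
  R: Z = R = 36.5 Ω
  L: Z = jωL = j·4467·0.001 = 0 + j4.467 Ω
  C: Z = 1/(jωC) = -j/(ω·C) = 0 - j2.092e+04 Ω
Step 3 — Series combination: Z_total = R + L + C = 36.5 - j2.092e+04 Ω = 2.092e+04∠-89.9° Ω.
Step 4 — Source phasor: V = 72.4∠-134.3° V = -50.57 - j51.82 V.
Step 5 — Ohm's law: I = V / Z_total = (-50.57 - j51.82) / (36.5 - j2.092e+04) = 0.002473 - j0.002422 A.
Step 6 — Convert to polar: |I| = 0.003461 A, ∠I = -44.4°.

I = 0.003461∠-44.4° A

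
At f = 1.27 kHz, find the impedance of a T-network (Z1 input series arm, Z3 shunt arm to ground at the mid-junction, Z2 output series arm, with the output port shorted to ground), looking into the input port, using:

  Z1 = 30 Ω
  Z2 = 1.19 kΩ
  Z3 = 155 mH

Step 1 — Angular frequency: ω = 2π·f = 2π·1270 = 7980 rad/s.
Step 2 — Component impedances:
  Z1: Z = R = 30 Ω
  Z2: Z = R = 1190 Ω
  Z3: Z = jωL = j·7980·0.155 = 0 + j1237 Ω
Step 3 — With the output port shorted to ground, the output series arm Z2 runs from the junction to ground; the shunt arm Z3 also runs from the junction to ground. They appear in parallel: Z3 || Z2 = 618 + j594.6 Ω.
Step 4 — Series with input arm Z1: Z_in = Z1 + (Z3 || Z2) = 648 + j594.6 Ω = 879.4∠42.5° Ω.

Z = 648 + j594.6 Ω = 879.4∠42.5° Ω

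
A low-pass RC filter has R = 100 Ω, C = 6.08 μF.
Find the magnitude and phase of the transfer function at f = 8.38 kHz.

Step 1 — Angular frequency: ω = 2π·8380 = 5.265e+04 rad/s.
Step 2 — Transfer function: H(jω) = 1/(1 + jωRC).
Step 3 — Denominator: 1 + jωRC = 1 + j·5.265e+04·100·6.08e-06 = 1 + j32.01.
Step 4 — H = 0.0009748 - j0.03121.
Step 5 — Magnitude: |H| = 0.03122 (-30.1 dB); phase: φ = -88.2°.

|H| = 0.03122 (-30.1 dB), φ = -88.2°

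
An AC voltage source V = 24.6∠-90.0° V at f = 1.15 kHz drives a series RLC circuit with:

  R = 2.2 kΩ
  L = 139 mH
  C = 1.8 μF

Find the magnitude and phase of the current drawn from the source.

Step 1 — Angular frequency: ω = 2π·f = 2π·1150 = 7226 rad/s.
Step 2 — Component impedances:
  R: Z = R = 2200 Ω
  L: Z = jωL = j·7226·0.139 = 0 + j1004 Ω
  C: Z = 1/(jωC) = -j/(ω·C) = 0 - j76.89 Ω
Step 3 — Series combination: Z_total = R + L + C = 2200 + j927.5 Ω = 2388∠22.9° Ω.
Step 4 — Source phasor: V = 24.6∠-90.0° V = 0 - j24.6 V.
Step 5 — Ohm's law: I = V / Z_total = (0 - j24.6) / (2200 + j927.5) = -0.004003 - j0.009494 A.
Step 6 — Convert to polar: |I| = 0.0103 A, ∠I = -112.9°.

I = 0.0103∠-112.9° A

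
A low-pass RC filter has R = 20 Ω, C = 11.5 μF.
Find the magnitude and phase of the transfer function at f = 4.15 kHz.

Step 1 — Angular frequency: ω = 2π·4150 = 2.608e+04 rad/s.
Step 2 — Transfer function: H(jω) = 1/(1 + jωRC).
Step 3 — Denominator: 1 + jωRC = 1 + j·2.608e+04·20·1.15e-05 = 1 + j5.997.
Step 4 — H = 0.02705 - j0.1622.
Step 5 — Magnitude: |H| = 0.1645 (-15.7 dB); phase: φ = -80.5°.

|H| = 0.1645 (-15.7 dB), φ = -80.5°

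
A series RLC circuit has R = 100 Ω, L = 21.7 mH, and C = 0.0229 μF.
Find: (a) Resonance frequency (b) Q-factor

Step 1 — Resonance condition Im(Z)=0 gives ω₀ = 1/√(LC).
Step 2 — ω₀ = 1/√(0.0217·2.29e-08) = 4.486e+04 rad/s.
Step 3 — f₀ = ω₀/(2π) = 7140 Hz.
Step 4 — Series Q: Q = ω₀L/R = 4.486e+04·0.0217/100 = 9.734.

(a) f₀ = 7140 Hz  (b) Q = 9.734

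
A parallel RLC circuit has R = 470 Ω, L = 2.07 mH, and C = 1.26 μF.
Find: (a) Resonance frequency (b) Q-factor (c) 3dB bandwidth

Step 1 — Resonance: ω₀ = 1/√(LC) = 1/√(0.00207·1.26e-06) = 1.958e+04 rad/s.
Step 2 — f₀ = ω₀/(2π) = 3116 Hz.
Step 3 — Parallel Q: Q = R/(ω₀L) = 470/(1.958e+04·0.00207) = 11.6.
Step 4 — Bandwidth: Δω = ω₀/Q = 1689 rad/s; BW = Δω/(2π) = 268.8 Hz.

(a) f₀ = 3116 Hz  (b) Q = 11.6  (c) BW = 268.8 Hz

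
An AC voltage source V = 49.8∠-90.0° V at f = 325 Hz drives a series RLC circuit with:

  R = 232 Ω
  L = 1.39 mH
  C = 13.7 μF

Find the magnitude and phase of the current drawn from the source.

Step 1 — Angular frequency: ω = 2π·f = 2π·325 = 2042 rad/s.
Step 2 — Component impedances:
  R: Z = R = 232 Ω
  L: Z = jωL = j·2042·0.00139 = 0 + j2.838 Ω
  C: Z = 1/(jωC) = -j/(ω·C) = 0 - j35.75 Ω
Step 3 — Series combination: Z_total = R + L + C = 232 - j32.91 Ω = 234.3∠-8.1° Ω.
Step 4 — Source phasor: V = 49.8∠-90.0° V = 0 - j49.8 V.
Step 5 — Ohm's law: I = V / Z_total = (0 - j49.8) / (232 - j32.91) = 0.02985 - j0.2104 A.
Step 6 — Convert to polar: |I| = 0.2125 A, ∠I = -81.9°.

I = 0.2125∠-81.9° A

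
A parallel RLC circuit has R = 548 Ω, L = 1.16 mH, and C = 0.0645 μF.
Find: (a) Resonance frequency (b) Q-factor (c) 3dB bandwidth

Step 1 — Resonance: ω₀ = 1/√(LC) = 1/√(0.00116·6.45e-08) = 1.156e+05 rad/s.
Step 2 — f₀ = ω₀/(2π) = 1.84e+04 Hz.
Step 3 — Parallel Q: Q = R/(ω₀L) = 548/(1.156e+05·0.00116) = 4.086.
Step 4 — Bandwidth: Δω = ω₀/Q = 2.829e+04 rad/s; BW = Δω/(2π) = 4503 Hz.

(a) f₀ = 1.84e+04 Hz  (b) Q = 4.086  (c) BW = 4503 Hz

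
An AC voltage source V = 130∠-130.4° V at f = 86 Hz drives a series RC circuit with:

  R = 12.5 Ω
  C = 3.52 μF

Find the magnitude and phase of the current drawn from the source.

Step 1 — Angular frequency: ω = 2π·f = 2π·86 = 540.4 rad/s.
Step 2 — Component impedances:
  R: Z = R = 12.5 Ω
  C: Z = 1/(jωC) = -j/(ω·C) = 0 - j525.7 Ω
Step 3 — Series combination: Z_total = R + C = 12.5 - j525.7 Ω = 525.9∠-88.6° Ω.
Step 4 — Source phasor: V = 130∠-130.4° V = -84.26 - j99 V.
Step 5 — Ohm's law: I = V / Z_total = (-84.26 - j99) / (12.5 - j525.7) = 0.1844 - j0.1646 A.
Step 6 — Convert to polar: |I| = 0.2472 A, ∠I = -41.8°.

I = 0.2472∠-41.8° A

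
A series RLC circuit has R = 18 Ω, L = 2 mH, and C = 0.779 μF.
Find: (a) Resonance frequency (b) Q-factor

Step 1 — Resonance condition Im(Z)=0 gives ω₀ = 1/√(LC).
Step 2 — ω₀ = 1/√(0.002·7.79e-07) = 2.533e+04 rad/s.
Step 3 — f₀ = ω₀/(2π) = 4032 Hz.
Step 4 — Series Q: Q = ω₀L/R = 2.533e+04·0.002/18 = 2.815.

(a) f₀ = 4032 Hz  (b) Q = 2.815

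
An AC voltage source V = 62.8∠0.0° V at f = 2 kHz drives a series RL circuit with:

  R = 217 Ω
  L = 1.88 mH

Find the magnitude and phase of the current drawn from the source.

Step 1 — Angular frequency: ω = 2π·f = 2π·2000 = 1.257e+04 rad/s.
Step 2 — Component impedances:
  R: Z = R = 217 Ω
  L: Z = jωL = j·1.257e+04·0.00188 = 0 + j23.62 Ω
Step 3 — Series combination: Z_total = R + L = 217 + j23.62 Ω = 218.3∠6.2° Ω.
Step 4 — Source phasor: V = 62.8∠0.0° V = 62.8 V.
Step 5 — Ohm's law: I = V / Z_total = (62.8) / (217 + j23.62) = 0.286 - j0.03114 A.
Step 6 — Convert to polar: |I| = 0.2877 A, ∠I = -6.2°.

I = 0.2877∠-6.2° A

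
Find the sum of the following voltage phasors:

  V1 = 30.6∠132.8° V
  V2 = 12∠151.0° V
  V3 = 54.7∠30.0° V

Step 1 — Convert each phasor to rectangular form:
  V1 = 30.6·(cos(132.8°) + j·sin(132.8°)) = -20.79 + j22.45 V
  V2 = 12·(cos(151.0°) + j·sin(151.0°)) = -10.5 + j5.818 V
  V3 = 54.7·(cos(30.0°) + j·sin(30.0°)) = 47.37 + j27.35 V
Step 2 — Sum components: V_total = 16.09 + j55.62 V.
Step 3 — Convert to polar: |V_total| = 57.9 V, ∠V_total = 73.9°.

V_total = 57.9∠73.9° V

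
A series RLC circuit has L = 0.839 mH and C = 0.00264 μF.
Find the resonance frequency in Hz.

Step 1 — Resonance condition Im(Z)=0 gives ω₀ = 1/√(LC).
Step 2 — ω₀ = 1/√(0.000839·2.64e-09) = 6.719e+05 rad/s.
Step 3 — f₀ = ω₀/(2π) = 1.069e+05 Hz.

f₀ = 1.069e+05 Hz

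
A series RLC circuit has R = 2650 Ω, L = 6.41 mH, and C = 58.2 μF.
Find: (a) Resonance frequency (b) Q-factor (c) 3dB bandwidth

Step 1 — Resonance: ω₀ = 1/√(LC) = 1/√(0.00641·5.82e-05) = 1637 rad/s.
Step 2 — f₀ = ω₀/(2π) = 260.6 Hz.
Step 3 — Series Q: Q = ω₀L/R = 1637·0.00641/2650 = 0.00396.
Step 4 — Bandwidth: Δω = ω₀/Q = 4.134e+05 rad/s; BW = Δω/(2π) = 6.58e+04 Hz.

(a) f₀ = 260.6 Hz  (b) Q = 0.00396  (c) BW = 6.58e+04 Hz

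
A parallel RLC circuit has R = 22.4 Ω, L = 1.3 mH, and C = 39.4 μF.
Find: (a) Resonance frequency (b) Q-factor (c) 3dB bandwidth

Step 1 — Resonance: ω₀ = 1/√(LC) = 1/√(0.0013·3.94e-05) = 4419 rad/s.
Step 2 — f₀ = ω₀/(2π) = 703.2 Hz.
Step 3 — Parallel Q: Q = R/(ω₀L) = 22.4/(4419·0.0013) = 3.9.
Step 4 — Bandwidth: Δω = ω₀/Q = 1133 rad/s; BW = Δω/(2π) = 180.3 Hz.

(a) f₀ = 703.2 Hz  (b) Q = 3.9  (c) BW = 180.3 Hz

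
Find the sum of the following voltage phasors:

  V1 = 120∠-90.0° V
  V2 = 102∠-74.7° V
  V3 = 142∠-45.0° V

Step 1 — Convert each phasor to rectangular form:
  V1 = 120·(cos(-90.0°) + j·sin(-90.0°)) = 0 - j120 V
  V2 = 102·(cos(-74.7°) + j·sin(-74.7°)) = 26.92 - j98.38 V
  V3 = 142·(cos(-45.0°) + j·sin(-45.0°)) = 100.4 - j100.4 V
Step 2 — Sum components: V_total = 127.3 - j318.8 V.
Step 3 — Convert to polar: |V_total| = 343.3 V, ∠V_total = -68.2°.

V_total = 343.3∠-68.2° V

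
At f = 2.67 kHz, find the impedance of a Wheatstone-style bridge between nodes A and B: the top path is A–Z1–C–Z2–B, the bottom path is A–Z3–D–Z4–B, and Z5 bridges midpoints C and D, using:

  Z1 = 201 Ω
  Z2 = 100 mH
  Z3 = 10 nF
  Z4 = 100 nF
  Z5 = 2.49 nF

Step 1 — Angular frequency: ω = 2π·f = 2π·2670 = 1.678e+04 rad/s.
Step 2 — Component impedances:
  Z1: Z = R = 201 Ω
  Z2: Z = jωL = j·1.678e+04·0.1 = 0 + j1678 Ω
  Z3: Z = 1/(jωC) = -j/(ω·C) = 0 - j5961 Ω
  Z4: Z = 1/(jωC) = -j/(ω·C) = 0 - j596.1 Ω
  Z5: Z = 1/(jωC) = -j/(ω·C) = 0 - j2.394e+04 Ω
Step 3 — Bridge requires nodal analysis (the Z5 bridge couples midpoints C and D, so the two paths cannot be reduced to a simple series/parallel combination). Setting node B to ground and injecting 1 A at node A, the 3-node admittance system at A, C, D solves to V_A = Z_AB = 373.3 + j2425 Ω = 2453∠81.2° Ω.

Z = 373.3 + j2425 Ω = 2453∠81.2° Ω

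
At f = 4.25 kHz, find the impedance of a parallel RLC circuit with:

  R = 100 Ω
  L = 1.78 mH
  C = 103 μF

Step 1 — Angular frequency: ω = 2π·f = 2π·4250 = 2.67e+04 rad/s.
Step 2 — Component impedances:
  R: Z = R = 100 Ω
  L: Z = jωL = j·2.67e+04·0.00178 = 0 + j47.53 Ω
  C: Z = 1/(jωC) = -j/(ω·C) = 0 - j0.3636 Ω
Step 3 — Parallel combination: 1/Z_total = 1/R + 1/L + 1/C; Z_total = 0.001342 - j0.3664 Ω = 0.3664∠-89.8° Ω.

Z = 0.001342 - j0.3664 Ω = 0.3664∠-89.8° Ω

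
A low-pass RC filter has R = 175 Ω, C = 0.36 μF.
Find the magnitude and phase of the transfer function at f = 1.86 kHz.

Step 1 — Angular frequency: ω = 2π·1860 = 1.169e+04 rad/s.
Step 2 — Transfer function: H(jω) = 1/(1 + jωRC).
Step 3 — Denominator: 1 + jωRC = 1 + j·1.169e+04·175·3.6e-07 = 1 + j0.7363.
Step 4 — H = 0.6485 - j0.4774.
Step 5 — Magnitude: |H| = 0.8053 (-1.9 dB); phase: φ = -36.4°.

|H| = 0.8053 (-1.9 dB), φ = -36.4°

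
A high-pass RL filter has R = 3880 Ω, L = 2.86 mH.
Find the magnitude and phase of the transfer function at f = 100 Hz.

Step 1 — Angular frequency: ω = 2π·100 = 628.3 rad/s.
Step 2 — Transfer function: H(jω) = jωL/(R + jωL).
Step 3 — Numerator jωL = j·1.797; denominator R + jωL = 3880 + j1.797.
Step 4 — H = 2.145e-07 + j0.0004631.
Step 5 — Magnitude: |H| = 0.0004631 (-66.7 dB); phase: φ = 90.0°.

|H| = 0.0004631 (-66.7 dB), φ = 90.0°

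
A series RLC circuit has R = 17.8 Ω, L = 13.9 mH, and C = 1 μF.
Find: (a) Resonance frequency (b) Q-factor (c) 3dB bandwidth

Step 1 — Resonance: ω₀ = 1/√(LC) = 1/√(0.0139·1e-06) = 8482 rad/s.
Step 2 — f₀ = ω₀/(2π) = 1350 Hz.
Step 3 — Series Q: Q = ω₀L/R = 8482·0.0139/17.8 = 6.623.
Step 4 — Bandwidth: Δω = ω₀/Q = 1281 rad/s; BW = Δω/(2π) = 203.8 Hz.

(a) f₀ = 1350 Hz  (b) Q = 6.623  (c) BW = 203.8 Hz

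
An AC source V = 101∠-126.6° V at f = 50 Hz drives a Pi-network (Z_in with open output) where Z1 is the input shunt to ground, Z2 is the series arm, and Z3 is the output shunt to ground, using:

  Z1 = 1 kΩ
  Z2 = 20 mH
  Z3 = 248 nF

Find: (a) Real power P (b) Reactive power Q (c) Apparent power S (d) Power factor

Step 1 — Angular frequency: ω = 2π·f = 2π·50 = 314.2 rad/s.
Step 2 — Component impedances:
  Z1: Z = R = 1000 Ω
  Z2: Z = jωL = j·314.2·0.02 = 0 + j6.283 Ω
  Z3: Z = 1/(jωC) = -j/(ω·C) = 0 - j1.284e+04 Ω
Step 3 — With open output, the series arm Z2 and the output shunt Z3 appear in series to ground: Z2 + Z3 = 0 - j1.283e+04 Ω.
Step 4 — Parallel with input shunt Z1: Z_in = Z1 || (Z2 + Z3) = 994 - j77.48 Ω = 997∠-4.5° Ω.
Step 5 — Source phasor: V = 101∠-126.6° V = -60.22 - j81.08 V.
Step 6 — Current: I = V / Z = -0.0539 - j0.08578 A = 0.1013∠-122.1° A.
Step 7 — Complex power: S = V·I* = 10.2 - j0.7952 VA.
Step 8 — Real power: P = Re(S) = 10.2 W.
Step 9 — Reactive power: Q = Im(S) = -0.7952 VAR.
Step 10 — Apparent power: |S| = 10.23 VA.
Step 11 — Power factor: PF = P/|S| = 0.997 (leading).

(a) P = 10.2 W  (b) Q = -0.7952 VAR  (c) S = 10.23 VA  (d) PF = 0.997 (leading)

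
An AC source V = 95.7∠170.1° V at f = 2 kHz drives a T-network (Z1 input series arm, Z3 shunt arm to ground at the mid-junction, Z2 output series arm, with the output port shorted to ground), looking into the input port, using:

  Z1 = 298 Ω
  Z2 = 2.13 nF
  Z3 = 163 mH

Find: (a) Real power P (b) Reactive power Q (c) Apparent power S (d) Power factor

Step 1 — Angular frequency: ω = 2π·f = 2π·2000 = 1.257e+04 rad/s.
Step 2 — Component impedances:
  Z1: Z = R = 298 Ω
  Z2: Z = 1/(jωC) = -j/(ω·C) = 0 - j3.736e+04 Ω
  Z3: Z = jωL = j·1.257e+04·0.163 = 0 + j2048 Ω
Step 3 — With the output port shorted to ground, the output series arm Z2 runs from the junction to ground; the shunt arm Z3 also runs from the junction to ground. They appear in parallel: Z3 || Z2 = 0 + j2167 Ω.
Step 4 — Series with input arm Z1: Z_in = Z1 + (Z3 || Z2) = 298 + j2167 Ω = 2188∠82.2° Ω.
Step 5 — Source phasor: V = 95.7∠170.1° V = -94.27 + j16.45 V.
Step 6 — Current: I = V / Z = 0.001581 + j0.04372 A = 0.04375∠87.9° A.
Step 7 — Complex power: S = V·I* = 0.5703 + j4.148 VA.
Step 8 — Real power: P = Re(S) = 0.5703 W.
Step 9 — Reactive power: Q = Im(S) = 4.148 VAR.
Step 10 — Apparent power: |S| = 4.187 VA.
Step 11 — Power factor: PF = P/|S| = 0.1362 (lagging).

(a) P = 0.5703 W  (b) Q = 4.148 VAR  (c) S = 4.187 VA  (d) PF = 0.1362 (lagging)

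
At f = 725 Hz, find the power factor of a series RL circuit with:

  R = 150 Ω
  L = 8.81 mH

Step 1 — Angular frequency: ω = 2π·f = 2π·725 = 4555 rad/s.
Step 2 — Component impedances:
  R: Z = R = 150 Ω
  L: Z = jωL = j·4555·0.00881 = 0 + j40.13 Ω
Step 3 — Series combination: Z_total = R + L = 150 + j40.13 Ω = 155.3∠15.0° Ω.
Step 4 — Power factor: PF = cos(φ) = Re(Z)/|Z| = 150/155.28 = 0.966.
Step 5 — Type: Im(Z) = 40.13 ⇒ lagging (phase φ = 15.0°).

PF = 0.966 (lagging, φ = 15.0°)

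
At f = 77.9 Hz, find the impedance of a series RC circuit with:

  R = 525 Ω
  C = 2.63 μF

Step 1 — Angular frequency: ω = 2π·f = 2π·77.9 = 489.5 rad/s.
Step 2 — Component impedances:
  R: Z = R = 525 Ω
  C: Z = 1/(jωC) = -j/(ω·C) = 0 - j776.8 Ω
Step 3 — Series combination: Z_total = R + C = 525 - j776.8 Ω = 937.6∠-55.9° Ω.

Z = 525 - j776.8 Ω = 937.6∠-55.9° Ω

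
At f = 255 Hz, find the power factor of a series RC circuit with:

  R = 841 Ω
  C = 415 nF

Step 1 — Angular frequency: ω = 2π·f = 2π·255 = 1602 rad/s.
Step 2 — Component impedances:
  R: Z = R = 841 Ω
  C: Z = 1/(jωC) = -j/(ω·C) = 0 - j1504 Ω
Step 3 — Series combination: Z_total = R + C = 841 - j1504 Ω = 1723∠-60.8° Ω.
Step 4 — Power factor: PF = cos(φ) = Re(Z)/|Z| = 841/1723 = 0.4881.
Step 5 — Type: Im(Z) = -1504 ⇒ leading (phase φ = -60.8°).

PF = 0.4881 (leading, φ = -60.8°)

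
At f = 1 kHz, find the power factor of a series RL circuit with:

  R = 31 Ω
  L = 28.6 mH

Step 1 — Angular frequency: ω = 2π·f = 2π·1000 = 6283 rad/s.
Step 2 — Component impedances:
  R: Z = R = 31 Ω
  L: Z = jωL = j·6283·0.0286 = 0 + j179.7 Ω
Step 3 — Series combination: Z_total = R + L = 31 + j179.7 Ω = 182.4∠80.2° Ω.
Step 4 — Power factor: PF = cos(φ) = Re(Z)/|Z| = 31/182.4 = 0.17.
Step 5 — Type: Im(Z) = 179.7 ⇒ lagging (phase φ = 80.2°).

PF = 0.17 (lagging, φ = 80.2°)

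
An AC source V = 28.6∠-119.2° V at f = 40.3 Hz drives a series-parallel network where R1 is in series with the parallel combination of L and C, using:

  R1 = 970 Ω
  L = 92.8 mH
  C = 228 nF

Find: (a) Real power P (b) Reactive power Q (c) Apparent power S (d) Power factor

Step 1 — Angular frequency: ω = 2π·f = 2π·40.3 = 253.2 rad/s.
Step 2 — Component impedances:
  R1: Z = R = 970 Ω
  L: Z = jωL = j·253.2·0.0928 = 0 + j23.5 Ω
  C: Z = 1/(jωC) = -j/(ω·C) = 0 - j1.732e+04 Ω
Step 3 — Parallel branch: L || C = 1/(1/L + 1/C) = 0 + j23.53 Ω.
Step 4 — Series with R1: Z_total = R1 + (L || C) = 970 + j23.53 Ω = 970.3∠1.4° Ω.
Step 5 — Source phasor: V = 28.6∠-119.2° V = -13.95 - j24.97 V.
Step 6 — Current: I = V / Z = -0.015 - j0.02537 A = 0.02948∠-120.6° A.
Step 7 — Complex power: S = V·I* = 0.8428 + j0.02044 VA.
Step 8 — Real power: P = Re(S) = 0.8428 W.
Step 9 — Reactive power: Q = Im(S) = 0.02044 VAR.
Step 10 — Apparent power: |S| = 0.843 VA.
Step 11 — Power factor: PF = P/|S| = 0.9997 (lagging).

(a) P = 0.8428 W  (b) Q = 0.02044 VAR  (c) S = 0.843 VA  (d) PF = 0.9997 (lagging)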